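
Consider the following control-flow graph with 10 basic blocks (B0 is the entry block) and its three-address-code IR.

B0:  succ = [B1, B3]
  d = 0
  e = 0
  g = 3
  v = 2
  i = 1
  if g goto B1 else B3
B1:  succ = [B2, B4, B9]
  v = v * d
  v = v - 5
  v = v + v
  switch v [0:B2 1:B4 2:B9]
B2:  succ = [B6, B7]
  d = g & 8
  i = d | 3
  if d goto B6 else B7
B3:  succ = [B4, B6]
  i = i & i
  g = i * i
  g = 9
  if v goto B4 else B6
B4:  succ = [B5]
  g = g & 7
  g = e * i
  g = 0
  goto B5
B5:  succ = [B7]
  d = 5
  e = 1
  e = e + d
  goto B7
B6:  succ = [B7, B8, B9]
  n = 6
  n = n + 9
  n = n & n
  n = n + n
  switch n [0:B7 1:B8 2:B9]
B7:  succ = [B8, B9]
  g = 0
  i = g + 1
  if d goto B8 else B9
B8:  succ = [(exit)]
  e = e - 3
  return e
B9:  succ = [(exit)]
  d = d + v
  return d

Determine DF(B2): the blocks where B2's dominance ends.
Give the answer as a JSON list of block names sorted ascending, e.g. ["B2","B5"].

Answer: ["B6", "B7"]

Derivation:
idom tree: B1←B0 B2←B1 B3←B0 B4←B0 B5←B4 B6←B0 B7←B0 B8←B0 B9←B0
Dom at joins:
  B4: preds {B1,B3}: {B0,B1} ∩ {B0,B3} = {B0}; idom=B0
  B6: preds {B2,B3}: {B0,B1,B2} ∩ {B0,B3} = {B0}; idom=B0
  B7: preds {B2,B5,B6}: {B0,B1,B2} ∩ {B0,B4,B5} ∩ {B0,B6} = {B0}; idom=B0
  B8: preds {B6,B7}: {B0,B6} ∩ {B0,B7} = {B0}; idom=B0
  B9: preds {B1,B6,B7}: {B0,B1} ∩ {B0,B6} ∩ {B0,B7} = {B0}; idom=B0

DF walk-up:
  join B4 pred B1: B1 stop@B0
  join B4 pred B3: B3 stop@B0
  join B6 pred B2: B2→B1 stop@B0
  join B6 pred B3: B3 stop@B0
  join B7 pred B2: B2→B1 stop@B0
  join B7 pred B5: B5→B4 stop@B0
  join B7 pred B6: B6 stop@B0
  join B8 pred B6: B6 stop@B0
  join B8 pred B7: B7 stop@B0
  join B9 pred B1: B1 stop@B0
  join B9 pred B6: B6 stop@B0
  join B9 pred B7: B7 stop@B0
  B0: DF=∅
  B1: DF={B4,B6,B7,B9}
  B2: DF={B6,B7}
  B3: DF={B4,B6}
  B4: DF={B7}
  B5: DF={B7}
  B6: DF={B7,B8,B9}
  B7: DF={B8,B9}
  B8: DF=∅
  B9: DF=∅

DF(B2) = ["B6", "B7"]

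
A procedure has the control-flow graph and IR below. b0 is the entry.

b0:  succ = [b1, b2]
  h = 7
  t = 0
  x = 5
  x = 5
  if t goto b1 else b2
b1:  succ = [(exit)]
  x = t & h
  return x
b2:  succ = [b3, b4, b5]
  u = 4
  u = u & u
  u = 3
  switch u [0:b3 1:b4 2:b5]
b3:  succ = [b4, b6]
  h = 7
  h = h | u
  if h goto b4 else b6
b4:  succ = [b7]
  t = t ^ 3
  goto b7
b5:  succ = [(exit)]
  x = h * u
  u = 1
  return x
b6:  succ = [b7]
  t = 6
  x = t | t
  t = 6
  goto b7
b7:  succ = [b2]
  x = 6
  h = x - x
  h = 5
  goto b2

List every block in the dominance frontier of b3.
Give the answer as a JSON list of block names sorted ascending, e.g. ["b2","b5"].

idom tree: b1←b0 b2←b0 b3←b2 b4←b2 b5←b2 b6←b3 b7←b2
Dom∩ at merges:
  b2: preds {b0,b7}: {b0} ∩ {b0,b2,b7} = {b0}; idom=b0
  b4: preds {b2,b3}: {b0,b2} ∩ {b0,b2,b3} = {b0,b2}; idom=b2
  b7: preds {b4,b6}: {b0,b2,b4} ∩ {b0,b2,b3,b6} = {b0,b2}; idom=b2

Frontier:
  join b2 pred b0: · stop@b0
  join b2 pred b7: b7→b2 stop@b0
  join b4 pred b2: · stop@b2
  join b4 pred b3: b3 stop@b2
  join b7 pred b4: b4 stop@b2
  join b7 pred b6: b6→b3 stop@b2
  DF(b0)=∅
  DF(b1)=∅
  DF(b2)={b2}
  DF(b3)={b4,b7}
  DF(b4)={b7}
  DF(b5)=∅
  DF(b6)={b7}
  DF(b7)={b2}

DF(b3) = ["b4", "b7"]

Answer: ["b4", "b7"]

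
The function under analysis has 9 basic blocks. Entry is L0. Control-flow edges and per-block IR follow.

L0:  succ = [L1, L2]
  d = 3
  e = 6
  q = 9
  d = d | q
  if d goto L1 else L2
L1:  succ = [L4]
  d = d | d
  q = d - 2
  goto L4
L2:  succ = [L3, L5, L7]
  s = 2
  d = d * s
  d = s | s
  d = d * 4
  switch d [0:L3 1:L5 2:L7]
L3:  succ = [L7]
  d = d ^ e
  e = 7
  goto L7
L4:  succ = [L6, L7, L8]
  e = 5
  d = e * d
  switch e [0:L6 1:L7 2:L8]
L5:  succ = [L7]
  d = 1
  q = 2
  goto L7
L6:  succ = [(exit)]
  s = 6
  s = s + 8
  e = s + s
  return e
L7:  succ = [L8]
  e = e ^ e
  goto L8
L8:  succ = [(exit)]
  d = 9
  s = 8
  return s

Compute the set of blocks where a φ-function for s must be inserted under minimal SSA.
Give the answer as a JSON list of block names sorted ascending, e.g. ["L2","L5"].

Answer: ["L7", "L8"]

Analysis:
idom tree: L1←L0 L2←L0 L3←L2 L4←L1 L5←L2 L6←L4 L7←L0 L8←L0
Dom∩ at merges:
  L7: preds {L2,L3,L4,L5}: {L0,L2} ∩ {L0,L2,L3} ∩ {L0,L1,L4} ∩ {L0,L2,L5} = {L0}; idom=L0
  L8: preds {L4,L7}: {L0,L1,L4} ∩ {L0,L7} = {L0}; idom=L0

DF derivation:
  L7←L2: walk L2 to L0
  L7←L3: walk L3→L2 to L0
  L7←L4: walk L4→L1 to L0
  L7←L5: walk L5→L2 to L0
  L8←L4: walk L4→L1 to L0
  L8←L7: walk L7 to L0
  DF(L0)=∅
  DF(L1)={L7,L8}
  DF(L2)={L7}
  DF(L3)={L7}
  DF(L4)={L7,L8}
  DF(L5)={L7}
  DF(L6)=∅
  DF(L7)={L8}
  DF(L8)=∅

φ for s: defs {L2,L6,L8}
  DF⁺ = {L7,L8}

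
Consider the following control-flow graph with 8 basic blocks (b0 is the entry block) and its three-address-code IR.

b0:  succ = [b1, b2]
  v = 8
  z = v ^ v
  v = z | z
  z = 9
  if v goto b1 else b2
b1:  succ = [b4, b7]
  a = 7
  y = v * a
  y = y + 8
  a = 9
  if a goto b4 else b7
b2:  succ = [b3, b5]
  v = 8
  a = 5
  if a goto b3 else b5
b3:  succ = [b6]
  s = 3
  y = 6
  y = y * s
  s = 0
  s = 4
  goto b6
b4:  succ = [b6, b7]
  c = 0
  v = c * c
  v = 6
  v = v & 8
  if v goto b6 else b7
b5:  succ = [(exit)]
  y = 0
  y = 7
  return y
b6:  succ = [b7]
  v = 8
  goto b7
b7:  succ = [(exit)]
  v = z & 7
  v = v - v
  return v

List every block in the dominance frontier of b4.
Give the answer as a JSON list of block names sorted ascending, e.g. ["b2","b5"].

idom tree: b1←b0 b2←b0 b3←b2 b4←b1 b5←b2 b6←b0 b7←b0
Dom∩ at merges:
  b6: preds {b3,b4}: {b0,b2,b3} ∩ {b0,b1,b4} = {b0}; idom=b0
  b7: preds {b1,b4,b6}: {b0,b1} ∩ {b0,b1,b4} ∩ {b0,b6} = {b0}; idom=b0

DF derivation:
  b6←b3: walk b3→b2 to b0
  b6←b4: walk b4→b1 to b0
  b7←b1: walk b1 to b0
  b7←b4: walk b4→b1 to b0
  b7←b6: walk b6 to b0
  b0 → ∅
  b1 → {b6,b7}
  b2 → {b6}
  b3 → {b6}
  b4 → {b6,b7}
  b5 → ∅
  b6 → {b7}
  b7 → ∅

DF(b4) = ["b6", "b7"]

Answer: ["b6", "b7"]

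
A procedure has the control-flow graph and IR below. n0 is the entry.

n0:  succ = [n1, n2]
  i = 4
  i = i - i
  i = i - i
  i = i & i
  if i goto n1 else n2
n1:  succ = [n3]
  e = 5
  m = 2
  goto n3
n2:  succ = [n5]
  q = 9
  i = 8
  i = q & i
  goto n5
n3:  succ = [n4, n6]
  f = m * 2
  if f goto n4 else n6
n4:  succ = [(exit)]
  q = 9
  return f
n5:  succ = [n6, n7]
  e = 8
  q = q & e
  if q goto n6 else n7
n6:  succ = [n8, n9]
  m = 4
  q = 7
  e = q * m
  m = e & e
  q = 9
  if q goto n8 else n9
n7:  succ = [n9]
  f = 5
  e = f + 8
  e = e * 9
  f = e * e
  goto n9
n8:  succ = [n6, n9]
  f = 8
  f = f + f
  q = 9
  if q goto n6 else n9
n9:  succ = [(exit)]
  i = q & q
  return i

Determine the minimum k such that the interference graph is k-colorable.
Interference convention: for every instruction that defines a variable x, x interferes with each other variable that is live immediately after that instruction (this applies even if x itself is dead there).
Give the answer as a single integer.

Block summaries:
  n0 def {i} use ∅
  n1 def {e,m} use ∅
  n2 def {i,q} use ∅
  n3 def {f} use {m}
  n4 def {q} use {f}
  n5 def {e,q} use {q}
  n6 def {e,m,q} use ∅
  n7 def {e,f} use ∅
  n8 def {f,q} use ∅
  n9 def {i} use {q}

Live sets:
  n0 li=∅ lo=∅
  n1 li=∅ lo={m}
  n2 li=∅ lo={q}
  n3 li={m} lo={f}
  n4 li={f} lo=∅
  n5 li={q} lo={q}
  n6 li=∅ lo={q}
  n7 li={q} lo={q}
  n8 li=∅ lo={q}
  n9 li={q} lo=∅

Conflict graph:
  e↔{q}
  f↔{q}
  i↔{q}
  m↔{q}
  q↔{e,f,i,m}

Colouring:
  lower bound: {e,q} mutually conflict ⇒ χ ≥ 2
  2-colouring: c0={q}  c1={e,f,i,m}
  χ = 2

Answer: 2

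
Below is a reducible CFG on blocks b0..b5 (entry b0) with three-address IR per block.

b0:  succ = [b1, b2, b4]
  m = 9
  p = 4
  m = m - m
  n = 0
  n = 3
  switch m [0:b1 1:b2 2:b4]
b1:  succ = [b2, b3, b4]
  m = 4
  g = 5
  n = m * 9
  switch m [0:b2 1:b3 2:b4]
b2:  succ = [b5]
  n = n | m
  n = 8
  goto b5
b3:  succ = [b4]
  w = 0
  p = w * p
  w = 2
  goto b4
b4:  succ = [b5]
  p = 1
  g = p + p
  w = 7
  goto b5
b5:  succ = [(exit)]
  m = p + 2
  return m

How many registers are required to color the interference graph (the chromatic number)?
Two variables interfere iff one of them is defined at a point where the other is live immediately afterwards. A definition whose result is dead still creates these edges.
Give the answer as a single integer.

Answer: 3

Analysis:
Block summaries:
  b0: {m,n,p} / ∅
  b1: {g,m,n} / ∅
  b2: {n} / {m,n}
  b3: {p,w} / {p}
  b4: {g,p,w} / ∅
  b5: {m} / {p}

Liveness:
  b0 li=∅ lo={m,n,p}
  b1 li={p} lo={m,n,p}
  b2 li={m,n,p} lo={p}
  b3 li={p} lo=∅
  b4 li=∅ lo={p}
  b5 li={p} lo=∅

Interference:
  g — {m,p}
  m — {g,n,p}
  n — {m,p}
  p — {g,m,n,w}
  w — {p}

Registers:
  {g,m,p} pairwise interfere (3-clique) ⇒ χ ≥ 3
  3-colouring: c0={p}  c1={m,w}  c2={g,n}
  χ = 3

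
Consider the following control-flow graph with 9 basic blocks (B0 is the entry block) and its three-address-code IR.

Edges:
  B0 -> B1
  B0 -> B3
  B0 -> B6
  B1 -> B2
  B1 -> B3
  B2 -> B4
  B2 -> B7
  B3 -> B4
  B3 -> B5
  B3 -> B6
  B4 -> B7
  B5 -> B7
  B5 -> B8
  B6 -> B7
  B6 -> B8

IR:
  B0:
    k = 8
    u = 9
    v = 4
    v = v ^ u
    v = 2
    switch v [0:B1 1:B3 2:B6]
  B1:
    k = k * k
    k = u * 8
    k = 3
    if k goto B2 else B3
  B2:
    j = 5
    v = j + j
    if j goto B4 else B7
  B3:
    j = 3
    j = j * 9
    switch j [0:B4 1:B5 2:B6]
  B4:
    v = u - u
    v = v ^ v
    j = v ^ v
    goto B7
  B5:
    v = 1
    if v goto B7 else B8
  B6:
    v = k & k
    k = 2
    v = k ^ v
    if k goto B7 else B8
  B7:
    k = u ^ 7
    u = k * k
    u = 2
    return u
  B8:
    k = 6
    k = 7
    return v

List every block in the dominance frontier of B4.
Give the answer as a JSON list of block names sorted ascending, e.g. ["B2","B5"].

idom tree: B1←B0 B2←B1 B3←B0 B4←B0 B5←B3 B6←B0 B7←B0 B8←B0
Dom at joins:
  B3: preds {B0,B1}: {B0} ∩ {B0,B1} = {B0}; idom=B0
  B4: preds {B2,B3}: {B0,B1,B2} ∩ {B0,B3} = {B0}; idom=B0
  B6: preds {B0,B3}: {B0} ∩ {B0,B3} = {B0}; idom=B0
  B7: preds {B2,B4,B5,B6}: {B0,B1,B2} ∩ {B0,B4} ∩ {B0,B3,B5} ∩ {B0,B6} = {B0}; idom=B0
  B8: preds {B5,B6}: {B0,B3,B5} ∩ {B0,B6} = {B0}; idom=B0

DF walk-up:
  B3←B0: walk · to B0
  B3←B1: walk B1 to B0
  B4←B2: walk B2→B1 to B0
  B4←B3: walk B3 to B0
  B6←B0: walk · to B0
  B6←B3: walk B3 to B0
  B7←B2: walk B2→B1 to B0
  B7←B4: walk B4 to B0
  B7←B5: walk B5→B3 to B0
  B7←B6: walk B6 to B0
  B8←B5: walk B5→B3 to B0
  B8←B6: walk B6 to B0
  B0 → ∅
  B1 → {B3,B4,B7}
  B2 → {B4,B7}
  B3 → {B4,B6,B7,B8}
  B4 → {B7}
  B5 → {B7,B8}
  B6 → {B7,B8}
  B7 → ∅
  B8 → ∅

DF(B4) = ["B7"]

Answer: ["B7"]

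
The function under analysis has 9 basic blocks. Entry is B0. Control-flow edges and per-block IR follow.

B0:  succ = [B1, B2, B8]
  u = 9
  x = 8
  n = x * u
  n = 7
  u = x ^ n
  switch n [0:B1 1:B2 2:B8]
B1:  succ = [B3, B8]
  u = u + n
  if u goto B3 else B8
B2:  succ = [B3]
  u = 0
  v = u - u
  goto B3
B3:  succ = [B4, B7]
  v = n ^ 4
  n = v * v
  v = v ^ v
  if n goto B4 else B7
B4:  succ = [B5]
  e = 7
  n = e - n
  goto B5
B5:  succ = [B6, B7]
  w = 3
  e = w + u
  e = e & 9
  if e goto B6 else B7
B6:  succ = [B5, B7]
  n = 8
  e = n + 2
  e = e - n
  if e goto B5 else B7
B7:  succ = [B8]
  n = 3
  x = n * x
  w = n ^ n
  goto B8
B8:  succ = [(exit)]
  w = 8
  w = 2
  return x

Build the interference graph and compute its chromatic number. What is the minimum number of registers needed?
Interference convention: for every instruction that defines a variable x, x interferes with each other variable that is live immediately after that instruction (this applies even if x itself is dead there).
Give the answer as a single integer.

def/use:
  B0: def={n,u,x} ue=∅
  B1: def={u} ue={n,u}
  B2: def={u,v} ue=∅
  B3: def={n,v} ue={n}
  B4: def={e,n} ue={n}
  B5: def={e,w} ue={u}
  B6: def={e,n} ue=∅
  B7: def={n,w,x} ue={x}
  B8: def={w} ue={x}

Live sets:
  B0 li=∅ lo={n,u,x}
  B1 li={n,u,x} lo={n,u,x}
  B2 li={n,x} lo={n,u,x}
  B3 li={n,u,x} lo={n,u,x}
  B4 li={n,u,x} lo={u,x}
  B5 li={u,x} lo={u,x}
  B6 li={u,x} lo={u,x}
  B7 li={x} lo={x}
  B8 li={x} lo=∅

Interfere edges:
  e: {n,u,x}
  n: {e,u,v,x}
  u: {e,n,v,w,x}
  v: {n,u,x}
  w: {u,x}
  x: {e,n,u,v,w}

Chromatic number:
  lower bound: {e,n,u,x} mutually conflict ⇒ χ ≥ 4
  assign e→R3 n→R2 u→R0 v→R3 w→R2 x→R1 — no edge inside a register ⇒ χ ≤ 4
  χ = 4

Answer: 4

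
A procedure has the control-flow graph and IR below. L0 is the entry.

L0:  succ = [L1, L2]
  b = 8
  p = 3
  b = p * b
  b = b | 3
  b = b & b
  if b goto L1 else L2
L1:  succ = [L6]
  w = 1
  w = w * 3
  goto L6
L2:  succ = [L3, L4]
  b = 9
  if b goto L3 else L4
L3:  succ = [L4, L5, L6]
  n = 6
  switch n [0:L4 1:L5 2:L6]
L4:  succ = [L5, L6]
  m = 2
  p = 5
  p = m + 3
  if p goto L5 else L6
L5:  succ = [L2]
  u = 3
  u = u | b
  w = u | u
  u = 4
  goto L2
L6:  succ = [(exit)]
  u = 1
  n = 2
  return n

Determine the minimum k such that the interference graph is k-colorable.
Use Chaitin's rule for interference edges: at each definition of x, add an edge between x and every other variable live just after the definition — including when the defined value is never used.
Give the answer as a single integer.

Answer: 3

Working:
Per-block:
  L0: def={b,p} ue=∅
  L1: def={w} ue=∅
  L2: def={b} ue=∅
  L3: def={n} ue=∅
  L4: def={m,p} ue=∅
  L5: def={u,w} ue={b}
  L6: def={n,u} ue=∅

Live sets:
  L0: in=∅ out=∅
  L1: in=∅ out=∅
  L2: in=∅ out={b}
  L3: in={b} out={b}
  L4: in={b} out={b}
  L5: in={b} out=∅
  L6: in=∅ out=∅

Conflict graph:
  b↔{m,n,p,u}
  m↔{b,p}
  n↔{b}
  p↔{b,m}
  u↔{b}
  w↔∅

Colouring:
  clique {b,m,p} ⇒ need ≥ 3
  assign b→R0 m→R1 n→R1 p→R2 u→R1 w→R0 — no edge inside a register ⇒ χ ≤ 3
  χ = 3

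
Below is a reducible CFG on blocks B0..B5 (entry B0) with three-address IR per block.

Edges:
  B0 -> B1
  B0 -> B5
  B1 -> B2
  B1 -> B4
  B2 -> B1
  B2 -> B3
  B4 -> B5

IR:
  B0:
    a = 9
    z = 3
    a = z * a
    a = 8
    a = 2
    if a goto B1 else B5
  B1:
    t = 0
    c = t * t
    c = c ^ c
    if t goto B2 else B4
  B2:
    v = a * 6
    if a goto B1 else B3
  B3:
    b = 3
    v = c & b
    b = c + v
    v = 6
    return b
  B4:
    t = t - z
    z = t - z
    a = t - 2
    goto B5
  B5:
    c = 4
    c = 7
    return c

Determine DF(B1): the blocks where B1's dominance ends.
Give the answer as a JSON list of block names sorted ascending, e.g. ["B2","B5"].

Answer: ["B1", "B5"]

Derivation:
idom tree: B1←B0 B2←B1 B3←B2 B4←B1 B5←B0
Dom∩ at merges:
  B1: preds {B0,B2}: {B0} ∩ {B0,B1,B2} = {B0}; idom=B0
  B5: preds {B0,B4}: {B0} ∩ {B0,B1,B4} = {B0}; idom=B0

DF walk-up:
  B1←B0: walk · to B0
  B1←B2: walk B2→B1 to B0
  B5←B0: walk · to B0
  B5←B4: walk B4→B1 to B0
  B0: DF=∅
  B1: DF={B1,B5}
  B2: DF={B1}
  B3: DF=∅
  B4: DF={B5}
  B5: DF=∅

DF(B1) = ["B1", "B5"]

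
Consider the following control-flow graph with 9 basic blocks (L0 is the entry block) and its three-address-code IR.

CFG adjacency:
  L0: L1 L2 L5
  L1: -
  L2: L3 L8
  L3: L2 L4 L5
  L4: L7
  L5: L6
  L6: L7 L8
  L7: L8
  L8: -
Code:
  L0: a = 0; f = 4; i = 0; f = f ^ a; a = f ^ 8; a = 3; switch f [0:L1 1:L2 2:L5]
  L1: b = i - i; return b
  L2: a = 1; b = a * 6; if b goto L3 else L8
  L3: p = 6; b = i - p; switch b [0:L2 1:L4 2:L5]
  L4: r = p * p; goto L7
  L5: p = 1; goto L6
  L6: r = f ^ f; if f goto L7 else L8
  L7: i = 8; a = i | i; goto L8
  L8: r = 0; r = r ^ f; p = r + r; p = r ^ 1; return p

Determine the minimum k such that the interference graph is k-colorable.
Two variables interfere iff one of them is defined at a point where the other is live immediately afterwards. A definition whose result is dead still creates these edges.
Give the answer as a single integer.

Answer: 4

Analysis:
Per-block:
  L0: def={a,f,i} ue=∅
  L1: def={b} ue={i}
  L2: def={a,b} ue=∅
  L3: def={b,p} ue={i}
  L4: def={r} ue={p}
  L5: def={p} ue=∅
  L6: def={r} ue={f}
  L7: def={a,i} ue=∅
  L8: def={p,r} ue={f}

Liveness:
  live L0: ∅→{f,i}
  live L1: {i}→∅
  live L2: {f,i}→{f,i}
  live L3: {f,i}→{f,i,p}
  live L4: {f,p}→{f}
  live L5: {f}→{f}
  live L6: {f}→{f}
  live L7: {f}→{f}
  live L8: {f}→∅

Interference:
  a: {f,i}
  b: {f,i,p}
  f: {a,b,i,p,r}
  i: {a,b,f,p}
  p: {b,f,i,r}
  r: {f,p}

Registers:
  lower bound: {b,f,i,p} mutually conflict ⇒ χ ≥ 4
  assign a→R2 b→R3 f→R0 i→R1 p→R2 r→R1 — no edge inside a register ⇒ χ ≤ 4
  χ = 4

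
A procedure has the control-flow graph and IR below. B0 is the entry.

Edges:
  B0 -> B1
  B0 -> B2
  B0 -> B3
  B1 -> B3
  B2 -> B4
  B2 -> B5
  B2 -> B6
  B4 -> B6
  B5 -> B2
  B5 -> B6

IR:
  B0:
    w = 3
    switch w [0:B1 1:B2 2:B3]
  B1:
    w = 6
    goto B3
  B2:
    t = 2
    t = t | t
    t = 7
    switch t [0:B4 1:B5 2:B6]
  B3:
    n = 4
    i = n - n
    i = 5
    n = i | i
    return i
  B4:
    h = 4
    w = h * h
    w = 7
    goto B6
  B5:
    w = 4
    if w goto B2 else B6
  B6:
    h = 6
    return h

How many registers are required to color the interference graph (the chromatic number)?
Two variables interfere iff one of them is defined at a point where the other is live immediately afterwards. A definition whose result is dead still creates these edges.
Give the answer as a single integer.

Answer: 2

Derivation:
Per-block:
  B0: {w} / ∅
  B1: {w} / ∅
  B2: {t} / ∅
  B3: {i,n} / ∅
  B4: {h,w} / ∅
  B5: {w} / ∅
  B6: {h} / ∅

Liveness:
  B0: in=∅ out=∅
  B1: in=∅ out=∅
  B2: in=∅ out=∅
  B3: in=∅ out=∅
  B4: in=∅ out=∅
  B5: in=∅ out=∅
  B6: in=∅ out=∅

Conflict graph:
  h — ∅
  i — {n}
  n — {i}
  t — ∅
  w — ∅

Chromatic number:
  clique {i,n} ⇒ need ≥ 2
  assign h→c0 i→c0 n→c1 t→c0 w→c0 — no edge inside a register ⇒ χ ≤ 2
  χ = 2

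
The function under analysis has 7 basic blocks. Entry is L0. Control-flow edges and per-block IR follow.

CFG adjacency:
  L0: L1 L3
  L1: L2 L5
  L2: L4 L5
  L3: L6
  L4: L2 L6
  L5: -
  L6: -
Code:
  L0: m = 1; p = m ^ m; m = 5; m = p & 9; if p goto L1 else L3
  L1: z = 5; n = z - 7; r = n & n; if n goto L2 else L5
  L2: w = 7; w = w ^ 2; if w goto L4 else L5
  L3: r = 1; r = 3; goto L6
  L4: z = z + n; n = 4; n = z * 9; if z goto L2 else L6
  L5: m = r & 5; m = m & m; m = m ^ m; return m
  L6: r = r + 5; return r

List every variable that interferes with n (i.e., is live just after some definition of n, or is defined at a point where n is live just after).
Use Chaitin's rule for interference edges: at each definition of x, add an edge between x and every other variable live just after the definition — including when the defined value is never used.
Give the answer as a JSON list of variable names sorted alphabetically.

Block summaries:
  L0: def={m,p} ue=∅
  L1: def={n,r,z} ue=∅
  L2: def={w} ue=∅
  L3: def={r} ue=∅
  L4: def={n,z} ue={n,z}
  L5: def={m} ue={r}
  L6: def={r} ue={r}

Backward fixpoint:
  L0 li=∅ lo=∅
  L1 li=∅ lo={n,r,z}
  L2 li={n,r,z} lo={n,r,z}
  L3 li=∅ lo={r}
  L4 li={n,r,z} lo={n,r,z}
  L5 li={r} lo=∅
  L6 li={r} lo=∅

Conflict graph:
  m — {p}
  n — {r,w,z}
  p — {m}
  r — {n,w,z}
  w — {n,r,z}
  z — {n,r,w}

N(n) = ["r", "w", "z"]

Answer: ["r", "w", "z"]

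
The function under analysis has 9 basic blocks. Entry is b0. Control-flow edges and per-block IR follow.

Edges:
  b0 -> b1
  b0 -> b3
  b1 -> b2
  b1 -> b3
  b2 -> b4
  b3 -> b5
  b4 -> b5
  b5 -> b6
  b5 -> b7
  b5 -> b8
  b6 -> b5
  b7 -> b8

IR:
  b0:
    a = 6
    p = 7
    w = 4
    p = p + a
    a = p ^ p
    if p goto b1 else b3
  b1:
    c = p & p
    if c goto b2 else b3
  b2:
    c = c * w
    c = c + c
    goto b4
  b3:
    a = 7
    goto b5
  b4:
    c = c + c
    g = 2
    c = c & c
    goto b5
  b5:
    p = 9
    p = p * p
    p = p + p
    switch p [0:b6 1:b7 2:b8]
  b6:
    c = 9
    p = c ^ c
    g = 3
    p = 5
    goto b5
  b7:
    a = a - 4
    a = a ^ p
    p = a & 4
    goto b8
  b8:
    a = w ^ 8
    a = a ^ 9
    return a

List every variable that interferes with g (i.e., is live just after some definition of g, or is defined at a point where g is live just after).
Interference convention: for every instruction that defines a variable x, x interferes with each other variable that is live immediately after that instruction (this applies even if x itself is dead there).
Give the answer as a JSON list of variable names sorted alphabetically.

Per-block:
  b0: {a,p,w} / ∅
  b1: {c} / {p}
  b2: {c} / {c,w}
  b3: {a} / ∅
  b4: {c,g} / {c}
  b5: {p} / ∅
  b6: {c,g,p} / ∅
  b7: {a,p} / {a,p}
  b8: {a} / {w}

Liveness:
  live b0: ∅→{a,p,w}
  live b1: {a,p,w}→{a,c,w}
  live b2: {a,c,w}→{a,c,w}
  live b3: {w}→{a,w}
  live b4: {a,c,w}→{a,w}
  live b5: {a,w}→{a,p,w}
  live b6: {a,w}→{a,w}
  live b7: {a,p,w}→{w}
  live b8: {w}→∅

Interfere edges:
  a — {c,g,p,w}
  c — {a,g,w}
  g — {a,c,w}
  p — {a,w}
  w — {a,c,g,p}

N(g) = ["a", "c", "w"]

Answer: ["a", "c", "w"]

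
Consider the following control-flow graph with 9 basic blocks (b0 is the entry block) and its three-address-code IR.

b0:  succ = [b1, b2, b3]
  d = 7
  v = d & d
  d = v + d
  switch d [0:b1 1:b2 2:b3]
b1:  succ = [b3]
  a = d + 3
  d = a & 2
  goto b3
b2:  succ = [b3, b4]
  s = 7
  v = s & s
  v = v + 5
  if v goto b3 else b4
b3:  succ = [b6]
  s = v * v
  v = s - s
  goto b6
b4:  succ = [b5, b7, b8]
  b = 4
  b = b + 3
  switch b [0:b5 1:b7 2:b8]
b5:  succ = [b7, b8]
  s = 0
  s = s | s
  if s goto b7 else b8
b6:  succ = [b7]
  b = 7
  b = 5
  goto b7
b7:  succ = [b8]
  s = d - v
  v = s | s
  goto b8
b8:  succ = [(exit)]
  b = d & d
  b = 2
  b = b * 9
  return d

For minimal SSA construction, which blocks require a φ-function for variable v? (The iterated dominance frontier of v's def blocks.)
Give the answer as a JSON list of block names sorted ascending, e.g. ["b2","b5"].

Answer: ["b3", "b7", "b8"]

Working:
idom tree: b1←b0 b2←b0 b3←b0 b4←b2 b5←b4 b6←b3 b7←b0 b8←b0
Join-block Dom:
  b3: preds {b0,b1,b2}: {b0} ∩ {b0,b1} ∩ {b0,b2} = {b0}; idom=b0
  b7: preds {b4,b5,b6}: {b0,b2,b4} ∩ {b0,b2,b4,b5} ∩ {b0,b3,b6} = {b0}; idom=b0
  b8: preds {b4,b5,b7}: {b0,b2,b4} ∩ {b0,b2,b4,b5} ∩ {b0,b7} = {b0}; idom=b0

DF derivation:
  b3←b0: walk · to b0
  b3←b1: walk b1 to b0
  b3←b2: walk b2 to b0
  b7←b4: walk b4→b2 to b0
  b7←b5: walk b5→b4→b2 to b0
  b7←b6: walk b6→b3 to b0
  b8←b4: walk b4→b2 to b0
  b8←b5: walk b5→b4→b2 to b0
  b8←b7: walk b7 to b0
  b0 → ∅
  b1 → {b3}
  b2 → {b3,b7,b8}
  b3 → {b7}
  b4 → {b7,b8}
  b5 → {b7,b8}
  b6 → {b7}
  b7 → {b8}
  b8 → ∅

φ for v: defs {b0,b2,b3,b7}
  DF⁺ = {b3,b7,b8}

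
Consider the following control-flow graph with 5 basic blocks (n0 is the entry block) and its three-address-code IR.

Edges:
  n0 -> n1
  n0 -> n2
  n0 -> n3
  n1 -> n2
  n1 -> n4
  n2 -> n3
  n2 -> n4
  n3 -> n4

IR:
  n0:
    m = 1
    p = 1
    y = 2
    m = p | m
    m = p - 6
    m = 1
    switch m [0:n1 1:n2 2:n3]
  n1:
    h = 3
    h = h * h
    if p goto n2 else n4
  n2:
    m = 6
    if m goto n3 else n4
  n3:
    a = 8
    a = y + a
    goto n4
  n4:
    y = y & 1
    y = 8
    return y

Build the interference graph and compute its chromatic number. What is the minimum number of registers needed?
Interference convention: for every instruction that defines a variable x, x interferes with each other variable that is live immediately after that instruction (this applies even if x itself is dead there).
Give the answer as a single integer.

Per-block:
  n0: {m,p,y} / ∅
  n1: {h} / {p}
  n2: {m} / ∅
  n3: {a} / {y}
  n4: {y} / {y}

Live sets:
  n0: in=∅ out={p,y}
  n1: in={p,y} out={y}
  n2: in={y} out={y}
  n3: in={y} out={y}
  n4: in={y} out=∅

Interfere edges:
  a: {y}
  h: {p,y}
  m: {p,y}
  p: {h,m,y}
  y: {a,h,m,p}

Registers:
  clique {h,p,y} ⇒ need ≥ 3
  3-colouring: R0={y}  R1={a,p}  R2={h,m}
  χ = 3

Answer: 3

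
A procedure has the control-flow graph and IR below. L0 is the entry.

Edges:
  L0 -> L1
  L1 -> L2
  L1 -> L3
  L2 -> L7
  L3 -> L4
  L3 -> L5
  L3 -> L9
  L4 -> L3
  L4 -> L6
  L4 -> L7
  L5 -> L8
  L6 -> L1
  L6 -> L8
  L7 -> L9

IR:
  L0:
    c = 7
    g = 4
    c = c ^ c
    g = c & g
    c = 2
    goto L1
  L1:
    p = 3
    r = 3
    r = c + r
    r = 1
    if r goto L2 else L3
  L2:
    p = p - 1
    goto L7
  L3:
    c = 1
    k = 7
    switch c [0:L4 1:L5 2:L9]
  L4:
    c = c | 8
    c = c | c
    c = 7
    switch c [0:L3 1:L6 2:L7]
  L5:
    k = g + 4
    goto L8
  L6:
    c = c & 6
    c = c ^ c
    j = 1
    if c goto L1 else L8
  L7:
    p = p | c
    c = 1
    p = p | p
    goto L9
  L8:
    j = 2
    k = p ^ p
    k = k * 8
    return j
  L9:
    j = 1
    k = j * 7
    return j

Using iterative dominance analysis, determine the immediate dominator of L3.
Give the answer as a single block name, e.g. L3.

idom tree: L1←L0 L2←L1 L3←L1 L4←L3 L5←L3 L6←L4 L7←L1 L8←L3 L9←L1
Join-block Dom:
  L1: preds {L0,L6}: {L0} ∩ {L0,L1,L3,L4,L6} = {L0}; idom=L0
  L3: preds {L1,L4}: {L0,L1} ∩ {L0,L1,L3,L4} = {L0,L1}; idom=L1
  L7: preds {L2,L4}: {L0,L1,L2} ∩ {L0,L1,L3,L4} = {L0,L1}; idom=L1
  L8: preds {L5,L6}: {L0,L1,L3,L5} ∩ {L0,L1,L3,L4,L6} = {L0,L1,L3}; idom=L3
  L9: preds {L3,L7}: {L0,L1,L3} ∩ {L0,L1,L7} = {L0,L1}; idom=L1

idom(L3) = L1

Answer: L1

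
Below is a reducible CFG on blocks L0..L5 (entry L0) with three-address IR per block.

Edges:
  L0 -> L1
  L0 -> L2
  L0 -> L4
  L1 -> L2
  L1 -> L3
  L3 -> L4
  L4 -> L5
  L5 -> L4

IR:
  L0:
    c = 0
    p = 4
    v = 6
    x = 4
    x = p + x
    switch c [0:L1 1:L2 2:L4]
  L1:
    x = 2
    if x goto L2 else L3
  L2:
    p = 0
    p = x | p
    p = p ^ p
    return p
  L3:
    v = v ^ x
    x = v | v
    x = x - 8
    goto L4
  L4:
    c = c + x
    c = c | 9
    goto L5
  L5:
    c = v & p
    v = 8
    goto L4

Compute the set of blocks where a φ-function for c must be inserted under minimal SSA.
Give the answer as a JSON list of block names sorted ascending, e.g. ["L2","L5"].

idom tree: L1←L0 L2←L0 L3←L1 L4←L0 L5←L4
Dom∩ at merges:
  L2: preds {L0,L1}: {L0} ∩ {L0,L1} = {L0}; idom=L0
  L4: preds {L0,L3,L5}: {L0} ∩ {L0,L1,L3} ∩ {L0,L4,L5} = {L0}; idom=L0

Frontier:
  join L2 pred L0: · stop@L0
  join L2 pred L1: L1 stop@L0
  join L4 pred L0: · stop@L0
  join L4 pred L3: L3→L1 stop@L0
  join L4 pred L5: L5→L4 stop@L0
  DF(L0)=∅
  DF(L1)={L2,L4}
  DF(L2)=∅
  DF(L3)={L4}
  DF(L4)={L4}
  DF(L5)={L4}

φ for c: defs {L0,L4,L5}
  DF⁺ = {L4}

Answer: ["L4"]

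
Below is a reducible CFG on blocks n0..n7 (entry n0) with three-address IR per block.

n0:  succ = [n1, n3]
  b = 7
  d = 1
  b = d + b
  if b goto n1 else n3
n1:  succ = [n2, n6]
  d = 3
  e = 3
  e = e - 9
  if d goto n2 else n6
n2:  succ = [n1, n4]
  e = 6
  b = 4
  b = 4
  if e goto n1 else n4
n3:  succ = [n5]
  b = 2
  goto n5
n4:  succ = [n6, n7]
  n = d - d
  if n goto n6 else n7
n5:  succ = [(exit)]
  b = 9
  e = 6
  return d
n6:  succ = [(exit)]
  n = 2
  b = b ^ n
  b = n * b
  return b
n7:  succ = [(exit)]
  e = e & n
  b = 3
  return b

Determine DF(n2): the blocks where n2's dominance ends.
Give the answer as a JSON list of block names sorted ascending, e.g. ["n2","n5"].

idom tree: n1←n0 n2←n1 n3←n0 n4←n2 n5←n3 n6←n1 n7←n4
Dom∩ at merges:
  n1: preds {n0,n2}: {n0} ∩ {n0,n1,n2} = {n0}; idom=n0
  n6: preds {n1,n4}: {n0,n1} ∩ {n0,n1,n2,n4} = {n0,n1}; idom=n1

Frontier:
  n1←n0: walk · to n0
  n1←n2: walk n2→n1 to n0
  n6←n1: walk · to n1
  n6←n4: walk n4→n2 to n1
  n0: DF=∅
  n1: DF={n1}
  n2: DF={n1,n6}
  n3: DF=∅
  n4: DF={n6}
  n5: DF=∅
  n6: DF=∅
  n7: DF=∅

DF(n2) = ["n1", "n6"]

Answer: ["n1", "n6"]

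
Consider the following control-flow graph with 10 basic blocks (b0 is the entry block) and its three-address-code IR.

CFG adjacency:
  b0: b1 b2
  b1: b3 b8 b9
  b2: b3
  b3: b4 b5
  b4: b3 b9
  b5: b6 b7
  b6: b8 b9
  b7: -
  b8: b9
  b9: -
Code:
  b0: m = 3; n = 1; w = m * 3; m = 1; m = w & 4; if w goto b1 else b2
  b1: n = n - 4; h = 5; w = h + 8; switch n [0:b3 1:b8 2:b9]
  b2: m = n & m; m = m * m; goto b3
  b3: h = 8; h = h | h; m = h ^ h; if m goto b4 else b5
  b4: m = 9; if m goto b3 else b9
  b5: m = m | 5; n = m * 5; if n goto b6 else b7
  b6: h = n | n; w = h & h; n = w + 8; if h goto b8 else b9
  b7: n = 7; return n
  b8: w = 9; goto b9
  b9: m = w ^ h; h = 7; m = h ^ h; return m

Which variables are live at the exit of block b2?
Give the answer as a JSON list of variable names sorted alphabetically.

Answer: ["w"]

Derivation:
Block summaries:
  b0 def {m,n,w} use ∅
  b1 def {h,n,w} use {n}
  b2 def {m} use {m,n}
  b3 def {h,m} use ∅
  b4 def {m} use ∅
  b5 def {m,n} use {m}
  b6 def {h,n,w} use {n}
  b7 def {n} use ∅
  b8 def {w} use ∅
  b9 def {h,m} use {h,w}

Liveness:
  b0 li=∅ lo={m,n,w}
  b1 li={n} lo={h,w}
  b2 li={m,n,w} lo={w}
  b3 li={w} lo={h,m,w}
  b4 li={h,w} lo={h,w}
  b5 li={m} lo={n}
  b6 li={n} lo={h,w}
  b7 li=∅ lo=∅
  b8 li={h} lo={h,w}
  b9 li={h,w} lo=∅

live-out(b2) = ["w"]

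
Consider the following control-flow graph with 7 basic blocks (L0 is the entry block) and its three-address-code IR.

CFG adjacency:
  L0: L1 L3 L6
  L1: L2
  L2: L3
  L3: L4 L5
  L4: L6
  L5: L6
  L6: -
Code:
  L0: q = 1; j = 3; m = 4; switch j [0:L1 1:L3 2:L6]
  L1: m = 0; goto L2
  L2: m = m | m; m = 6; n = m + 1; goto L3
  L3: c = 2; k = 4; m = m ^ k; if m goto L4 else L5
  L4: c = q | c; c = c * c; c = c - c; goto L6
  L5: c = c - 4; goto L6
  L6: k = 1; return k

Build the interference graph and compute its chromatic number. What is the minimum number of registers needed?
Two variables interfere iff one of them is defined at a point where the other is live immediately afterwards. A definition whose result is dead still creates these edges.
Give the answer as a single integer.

Answer: 4

Working:
Block summaries:
  L0: {j,m,q} / ∅
  L1: {m} / ∅
  L2: {m,n} / {m}
  L3: {c,k,m} / {m}
  L4: {c} / {c,q}
  L5: {c} / {c}
  L6: {k} / ∅

Backward fixpoint:
  L0: in=∅ out={m,q}
  L1: in={q} out={m,q}
  L2: in={m,q} out={m,q}
  L3: in={m,q} out={c,q}
  L4: in={c,q} out=∅
  L5: in={c} out=∅
  L6: in=∅ out=∅

Interference:
  c — {k,m,q}
  j — {m,q}
  k — {c,m,q}
  m — {c,j,k,n,q}
  n — {m,q}
  q — {c,j,k,m,n}

Registers:
  {c,k,m,q} pairwise interfere (4-clique) ⇒ χ ≥ 4
  4-colouring: c0={m}  c1={q}  c2={c,j,n}  c3={k}
  χ = 4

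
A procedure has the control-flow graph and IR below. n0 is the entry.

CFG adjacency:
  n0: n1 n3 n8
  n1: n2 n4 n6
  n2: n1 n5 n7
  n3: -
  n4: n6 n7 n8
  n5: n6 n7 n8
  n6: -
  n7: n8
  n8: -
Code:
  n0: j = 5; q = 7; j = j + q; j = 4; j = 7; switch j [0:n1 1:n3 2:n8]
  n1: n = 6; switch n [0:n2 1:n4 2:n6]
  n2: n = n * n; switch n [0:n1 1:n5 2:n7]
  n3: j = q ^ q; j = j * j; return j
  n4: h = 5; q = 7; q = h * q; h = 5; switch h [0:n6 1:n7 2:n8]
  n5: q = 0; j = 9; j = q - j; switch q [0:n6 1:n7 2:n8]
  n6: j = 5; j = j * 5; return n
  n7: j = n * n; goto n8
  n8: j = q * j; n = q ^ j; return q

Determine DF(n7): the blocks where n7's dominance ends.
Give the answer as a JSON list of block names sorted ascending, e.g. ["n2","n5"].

idom tree: n1←n0 n2←n1 n3←n0 n4←n1 n5←n2 n6←n1 n7←n1 n8←n0
Dom∩ at merges:
  n1: preds {n0,n2}: {n0} ∩ {n0,n1,n2} = {n0}; idom=n0
  n6: preds {n1,n4,n5}: {n0,n1} ∩ {n0,n1,n4} ∩ {n0,n1,n2,n5} = {n0,n1}; idom=n1
  n7: preds {n2,n4,n5}: {n0,n1,n2} ∩ {n0,n1,n4} ∩ {n0,n1,n2,n5} = {n0,n1}; idom=n1
  n8: preds {n0,n4,n5,n7}: {n0} ∩ {n0,n1,n4} ∩ {n0,n1,n2,n5} ∩ {n0,n1,n7} = {n0}; idom=n0

Frontier:
  n1←n0: walk · to n0
  n1←n2: walk n2→n1 to n0
  n6←n1: walk · to n1
  n6←n4: walk n4 to n1
  n6←n5: walk n5→n2 to n1
  n7←n2: walk n2 to n1
  n7←n4: walk n4 to n1
  n7←n5: walk n5→n2 to n1
  n8←n0: walk · to n0
  n8←n4: walk n4→n1 to n0
  n8←n5: walk n5→n2→n1 to n0
  n8←n7: walk n7→n1 to n0
  n0: DF=∅
  n1: DF={n1,n8}
  n2: DF={n1,n6,n7,n8}
  n3: DF=∅
  n4: DF={n6,n7,n8}
  n5: DF={n6,n7,n8}
  n6: DF=∅
  n7: DF={n8}
  n8: DF=∅

DF(n7) = ["n8"]

Answer: ["n8"]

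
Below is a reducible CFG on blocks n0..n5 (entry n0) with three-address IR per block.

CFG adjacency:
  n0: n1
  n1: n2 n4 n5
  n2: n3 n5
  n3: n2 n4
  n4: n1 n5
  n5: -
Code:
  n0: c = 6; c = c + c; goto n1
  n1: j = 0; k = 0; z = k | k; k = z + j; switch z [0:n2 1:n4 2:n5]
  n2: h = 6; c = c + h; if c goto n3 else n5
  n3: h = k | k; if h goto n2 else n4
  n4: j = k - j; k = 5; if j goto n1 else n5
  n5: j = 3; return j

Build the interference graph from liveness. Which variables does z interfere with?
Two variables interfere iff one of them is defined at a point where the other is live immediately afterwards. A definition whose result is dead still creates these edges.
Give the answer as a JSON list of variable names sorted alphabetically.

Answer: ["c", "j", "k"]

Working:
def/use:
  n0: {c} / ∅
  n1: {j,k,z} / ∅
  n2: {c,h} / {c}
  n3: {h} / {k}
  n4: {j,k} / {j,k}
  n5: {j} / ∅

Liveness:
  live n0: ∅→{c}
  live n1: {c}→{c,j,k}
  live n2: {c,j,k}→{c,j,k}
  live n3: {c,j,k}→{c,j,k}
  live n4: {c,j,k}→{c}
  live n5: ∅→∅

Interference:
  c — {h,j,k,z}
  h — {c,j,k}
  j — {c,h,k,z}
  k — {c,h,j,z}
  z — {c,j,k}

N(z) = ["c", "j", "k"]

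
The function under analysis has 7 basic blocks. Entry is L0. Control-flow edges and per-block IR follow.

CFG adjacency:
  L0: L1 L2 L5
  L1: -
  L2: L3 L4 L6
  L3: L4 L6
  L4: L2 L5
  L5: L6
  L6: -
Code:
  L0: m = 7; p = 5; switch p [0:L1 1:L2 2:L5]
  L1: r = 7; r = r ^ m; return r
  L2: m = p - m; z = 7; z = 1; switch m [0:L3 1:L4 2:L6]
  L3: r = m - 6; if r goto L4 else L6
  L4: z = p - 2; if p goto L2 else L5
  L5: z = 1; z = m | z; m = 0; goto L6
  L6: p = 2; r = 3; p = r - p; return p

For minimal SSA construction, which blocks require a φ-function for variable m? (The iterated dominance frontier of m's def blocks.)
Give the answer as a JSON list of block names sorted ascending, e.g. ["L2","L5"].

Answer: ["L2", "L5", "L6"]

Working:
idom tree: L1←L0 L2←L0 L3←L2 L4←L2 L5←L0 L6←L0
Dom at joins:
  L2: preds {L0,L4}: {L0} ∩ {L0,L2,L4} = {L0}; idom=L0
  L4: preds {L2,L3}: {L0,L2} ∩ {L0,L2,L3} = {L0,L2}; idom=L2
  L5: preds {L0,L4}: {L0} ∩ {L0,L2,L4} = {L0}; idom=L0
  L6: preds {L2,L3,L5}: {L0,L2} ∩ {L0,L2,L3} ∩ {L0,L5} = {L0}; idom=L0

Frontier:
  L2←L0: walk · to L0
  L2←L4: walk L4→L2 to L0
  L4←L2: walk · to L2
  L4←L3: walk L3 to L2
  L5←L0: walk · to L0
  L5←L4: walk L4→L2 to L0
  L6←L2: walk L2 to L0
  L6←L3: walk L3→L2 to L0
  L6←L5: walk L5 to L0
  DF(L0)=∅
  DF(L1)=∅
  DF(L2)={L2,L5,L6}
  DF(L3)={L4,L6}
  DF(L4)={L2,L5}
  DF(L5)={L6}
  DF(L6)=∅

φ for m: defs {L0,L2,L5}
  DF⁺ = {L2,L5,L6}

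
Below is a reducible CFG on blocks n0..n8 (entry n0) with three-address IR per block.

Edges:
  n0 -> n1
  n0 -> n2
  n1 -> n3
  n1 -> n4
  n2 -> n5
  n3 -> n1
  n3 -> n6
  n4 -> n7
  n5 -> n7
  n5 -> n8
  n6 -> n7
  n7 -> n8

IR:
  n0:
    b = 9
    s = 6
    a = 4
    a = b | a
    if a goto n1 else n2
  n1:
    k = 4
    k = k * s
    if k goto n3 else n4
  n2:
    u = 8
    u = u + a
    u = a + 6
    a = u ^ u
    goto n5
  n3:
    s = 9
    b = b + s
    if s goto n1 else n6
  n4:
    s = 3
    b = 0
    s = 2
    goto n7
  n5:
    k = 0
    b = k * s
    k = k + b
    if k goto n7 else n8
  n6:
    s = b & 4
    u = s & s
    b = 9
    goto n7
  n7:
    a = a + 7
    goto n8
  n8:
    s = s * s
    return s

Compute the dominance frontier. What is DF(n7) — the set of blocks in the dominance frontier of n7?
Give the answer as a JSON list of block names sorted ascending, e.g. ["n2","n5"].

idom tree: n1←n0 n2←n0 n3←n1 n4←n1 n5←n2 n6←n3 n7←n0 n8←n0
Dom at joins:
  n1: preds {n0,n3}: {n0} ∩ {n0,n1,n3} = {n0}; idom=n0
  n7: preds {n4,n5,n6}: {n0,n1,n4} ∩ {n0,n2,n5} ∩ {n0,n1,n3,n6} = {n0}; idom=n0
  n8: preds {n5,n7}: {n0,n2,n5} ∩ {n0,n7} = {n0}; idom=n0

DF walk-up:
  join n1 pred n0: · stop@n0
  join n1 pred n3: n3→n1 stop@n0
  join n7 pred n4: n4→n1 stop@n0
  join n7 pred n5: n5→n2 stop@n0
  join n7 pred n6: n6→n3→n1 stop@n0
  join n8 pred n5: n5→n2 stop@n0
  join n8 pred n7: n7 stop@n0
  n0 → ∅
  n1 → {n1,n7}
  n2 → {n7,n8}
  n3 → {n1,n7}
  n4 → {n7}
  n5 → {n7,n8}
  n6 → {n7}
  n7 → {n8}
  n8 → ∅

DF(n7) = ["n8"]

Answer: ["n8"]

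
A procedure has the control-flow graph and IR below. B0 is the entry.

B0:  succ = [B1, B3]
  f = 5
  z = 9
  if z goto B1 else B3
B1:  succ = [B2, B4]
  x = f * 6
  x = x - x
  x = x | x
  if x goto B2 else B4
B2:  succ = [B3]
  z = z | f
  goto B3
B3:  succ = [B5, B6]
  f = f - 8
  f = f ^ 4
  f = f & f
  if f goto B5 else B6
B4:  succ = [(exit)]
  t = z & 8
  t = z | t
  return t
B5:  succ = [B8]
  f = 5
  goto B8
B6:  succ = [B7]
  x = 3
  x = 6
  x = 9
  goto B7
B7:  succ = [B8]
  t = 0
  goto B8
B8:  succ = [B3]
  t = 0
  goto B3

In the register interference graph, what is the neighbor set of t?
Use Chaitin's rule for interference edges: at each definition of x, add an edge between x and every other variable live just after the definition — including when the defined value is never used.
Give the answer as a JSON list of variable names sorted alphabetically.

def/use:
  B0: def={f,z} ue=∅
  B1: def={x} ue={f}
  B2: def={z} ue={f,z}
  B3: def={f} ue={f}
  B4: def={t} ue={z}
  B5: def={f} ue=∅
  B6: def={x} ue=∅
  B7: def={t} ue=∅
  B8: def={t} ue=∅

Live sets:
  B0 li=∅ lo={f,z}
  B1 li={f,z} lo={f,z}
  B2 li={f,z} lo={f}
  B3 li={f} lo={f}
  B4 li={z} lo=∅
  B5 li=∅ lo={f}
  B6 li={f} lo={f}
  B7 li={f} lo={f}
  B8 li={f} lo={f}

Interference:
  f↔{t,x,z}
  t↔{f,z}
  x↔{f,z}
  z↔{f,t,x}

N(t) = ["f", "z"]

Answer: ["f", "z"]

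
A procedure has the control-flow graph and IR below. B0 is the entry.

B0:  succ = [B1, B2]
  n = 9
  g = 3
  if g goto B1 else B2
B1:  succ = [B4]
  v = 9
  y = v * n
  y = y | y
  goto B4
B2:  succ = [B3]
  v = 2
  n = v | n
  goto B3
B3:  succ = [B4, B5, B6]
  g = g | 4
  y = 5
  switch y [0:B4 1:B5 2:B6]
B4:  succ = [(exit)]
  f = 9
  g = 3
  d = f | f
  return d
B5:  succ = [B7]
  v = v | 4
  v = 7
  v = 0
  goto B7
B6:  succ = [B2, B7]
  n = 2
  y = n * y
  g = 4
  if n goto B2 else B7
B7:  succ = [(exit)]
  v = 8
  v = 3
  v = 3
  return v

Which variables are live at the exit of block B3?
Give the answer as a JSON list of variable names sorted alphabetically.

Block summaries:
  B0 def {g,n} use ∅
  B1 def {v,y} use {n}
  B2 def {n,v} use {n}
  B3 def {g,y} use {g}
  B4 def {d,f,g} use ∅
  B5 def {v} use {v}
  B6 def {g,n,y} use {y}
  B7 def {v} use ∅

Live sets:
  B0: in=∅ out={g,n}
  B1: in={n} out=∅
  B2: in={g,n} out={g,v}
  B3: in={g,v} out={v,y}
  B4: in=∅ out=∅
  B5: in={v} out=∅
  B6: in={y} out={g,n}
  B7: in=∅ out=∅

live-out(B3) = ["v", "y"]

Answer: ["v", "y"]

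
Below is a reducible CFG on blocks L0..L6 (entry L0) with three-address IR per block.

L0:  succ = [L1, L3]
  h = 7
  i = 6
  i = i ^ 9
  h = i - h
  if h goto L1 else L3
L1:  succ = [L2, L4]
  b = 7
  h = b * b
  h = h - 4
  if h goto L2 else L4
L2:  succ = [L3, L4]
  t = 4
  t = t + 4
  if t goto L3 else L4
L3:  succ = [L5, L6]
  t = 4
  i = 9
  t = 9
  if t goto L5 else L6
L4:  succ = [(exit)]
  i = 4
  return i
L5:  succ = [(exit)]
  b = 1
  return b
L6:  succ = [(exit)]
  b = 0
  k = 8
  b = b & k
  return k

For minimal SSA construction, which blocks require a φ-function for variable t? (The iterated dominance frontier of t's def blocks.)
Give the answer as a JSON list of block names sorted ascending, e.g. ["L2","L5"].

Answer: ["L3", "L4"]

Analysis:
idom tree: L1←L0 L2←L1 L3←L0 L4←L1 L5←L3 L6←L3
Join-block Dom:
  L3: preds {L0,L2}: {L0} ∩ {L0,L1,L2} = {L0}; idom=L0
  L4: preds {L1,L2}: {L0,L1} ∩ {L0,L1,L2} = {L0,L1}; idom=L1

DF walk-up:
  join L3 pred L0: · stop@L0
  join L3 pred L2: L2→L1 stop@L0
  join L4 pred L1: · stop@L1
  join L4 pred L2: L2 stop@L1
  L0 → ∅
  L1 → {L3}
  L2 → {L3,L4}
  L3 → ∅
  L4 → ∅
  L5 → ∅
  L6 → ∅

φ for t: defs {L2,L3}
  DF⁺ = {L3,L4}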